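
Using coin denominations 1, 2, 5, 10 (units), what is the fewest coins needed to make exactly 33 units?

33 = 3×10 + 1×2 + 1×1
Total coins = 3 + 1 + 1 = 5

5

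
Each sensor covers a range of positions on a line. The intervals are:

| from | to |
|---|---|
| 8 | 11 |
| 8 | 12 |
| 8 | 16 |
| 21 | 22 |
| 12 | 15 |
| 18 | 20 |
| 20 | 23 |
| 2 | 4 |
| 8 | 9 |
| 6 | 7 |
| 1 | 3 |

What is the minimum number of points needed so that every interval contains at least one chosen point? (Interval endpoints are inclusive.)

6

Sort by right endpoint; whenever an interval is uncovered, place a point at its right end.
Sorted: [1,3] [2,4] [6,7] [8,9] [8,11] [8,12] [12,15] [8,16] [18,20] [21,22] [20,23]
{[1,3],[2,4]} hit by 3; {[6,7]} hit by 7; {[8,9],[8,11],[8,12]} hit by 9; {[12,15],[8,16]} hit by 15; {[18,20]} hit by 20; {[21,22],[20,23]} hit by 22.
Points: 3, 7, 9, 15, 20, 22 (6 total).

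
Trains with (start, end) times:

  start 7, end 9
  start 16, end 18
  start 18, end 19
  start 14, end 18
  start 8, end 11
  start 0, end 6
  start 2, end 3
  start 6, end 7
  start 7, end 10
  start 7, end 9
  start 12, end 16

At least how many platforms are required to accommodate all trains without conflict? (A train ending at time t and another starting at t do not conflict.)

The answer is the maximum number of intervals overlapping at any instant.
Events (time:±→running): 0:+→1 2:+→2 3:-→1 6:-→0 6:+→1 7:-→0 7:+→1 7:+→2 7:+→3 8:+→4 … peak 4.

4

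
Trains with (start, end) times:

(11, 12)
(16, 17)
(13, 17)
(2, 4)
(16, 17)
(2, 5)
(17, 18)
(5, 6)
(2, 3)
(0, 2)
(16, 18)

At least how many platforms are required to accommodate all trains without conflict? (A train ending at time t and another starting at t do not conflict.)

4

Events (time:±→running): 0:+→1 2:-→0 2:+→1 2:+→2 2:+→3 3:-→2 4:-→1 5:-→0 5:+→1 6:-→0 11:+→1 12:-→0 13:+→1 16:+→2 16:+→3 16:+→4 … peak 4.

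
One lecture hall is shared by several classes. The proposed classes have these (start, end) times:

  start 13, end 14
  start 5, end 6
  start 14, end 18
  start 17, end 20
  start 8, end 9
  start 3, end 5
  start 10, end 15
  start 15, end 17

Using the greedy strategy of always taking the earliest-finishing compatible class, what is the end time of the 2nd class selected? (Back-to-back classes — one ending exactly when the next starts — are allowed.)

6

By end time: (3,5), (5,6), (8,9), (13,14), (10,15), (15,17), (14,18), (17,20).
Pick (3,5); next start ≥ 5 → (5,6); next start ≥ 6 → (8,9); next start ≥ 9 → (13,14); next start ≥ 14 → (15,17); next start ≥ 17 → (17,20).
Selected: (3,5) (5,6) (8,9) (13,14) (15,17) (17,20)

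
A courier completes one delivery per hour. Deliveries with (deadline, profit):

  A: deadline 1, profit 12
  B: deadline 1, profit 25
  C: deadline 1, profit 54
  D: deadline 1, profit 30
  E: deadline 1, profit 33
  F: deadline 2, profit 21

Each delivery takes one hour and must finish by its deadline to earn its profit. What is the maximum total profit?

By profit: C(d1,54), E(d1,33), D(d1,30), B(d1,25), F(d2,21), A(d1,12)
C→slot 1; E skipped; D skipped; B skipped; F→slot 2; A skipped.
Profit = 54 + 21 = 75

75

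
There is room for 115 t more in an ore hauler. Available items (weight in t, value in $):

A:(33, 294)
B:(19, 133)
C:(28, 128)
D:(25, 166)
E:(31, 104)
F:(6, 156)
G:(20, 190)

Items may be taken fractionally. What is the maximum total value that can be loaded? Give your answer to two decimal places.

993.86

Sort by value per unit weight and fill in that order.
Order: F (156/6=26.00) > G (190/20=9.50) > A (294/33=8.91) > B (133/19=7.00) > D (166/25=6.64) > C (128/28=4.57) > E (104/31=3.35)
Fill: take F (6 @ 156) → take G (20 @ 190) → take A (33 @ 294) → take B (19 @ 133) → take D (25 @ 166) → take 12/28 of C → 54.86; 115/115 used.
Total value = 993.86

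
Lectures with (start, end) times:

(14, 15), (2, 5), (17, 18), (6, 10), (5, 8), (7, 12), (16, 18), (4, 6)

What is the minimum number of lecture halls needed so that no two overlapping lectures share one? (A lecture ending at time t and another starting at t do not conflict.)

Events (time:±→running): 2:+→1 4:+→2 5:-→1 5:+→2 6:-→1 6:+→2 7:+→3 … peak 3.

3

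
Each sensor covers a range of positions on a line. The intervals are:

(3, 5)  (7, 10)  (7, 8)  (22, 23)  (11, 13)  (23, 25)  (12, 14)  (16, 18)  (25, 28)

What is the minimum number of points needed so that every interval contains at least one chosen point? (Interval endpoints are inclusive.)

6

Sort by right endpoint; whenever an interval is uncovered, place a point at its right end.
By right end: [3,5]  [7,8]  [7,10]  [11,13]  [12,14]  [16,18]  [22,23]  [23,25]  [25,28]
[3,5] uncovered → point at 5; [7,8] uncovered → point at 8; [11,13] uncovered → point at 13; [16,18] uncovered → point at 18; [22,23] uncovered → point at 23; [25,28] uncovered → point at 28.
Points: 5, 8, 13, 18, 23, 28 (6 total).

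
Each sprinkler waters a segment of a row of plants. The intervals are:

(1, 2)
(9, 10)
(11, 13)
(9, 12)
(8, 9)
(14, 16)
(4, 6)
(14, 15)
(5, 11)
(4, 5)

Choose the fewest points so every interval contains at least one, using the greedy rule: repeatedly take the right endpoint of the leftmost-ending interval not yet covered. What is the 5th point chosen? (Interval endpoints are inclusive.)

15

Sorted: [1,2] [4,5] [4,6] [8,9] [9,10] [5,11] [9,12] [11,13] [14,15] [14,16]
{[1,2]} hit by 2; {[4,5],[4,6]} hit by 5; {[8,9],[9,10],[5,11],[9,12]} hit by 9; {[11,13]} hit by 13; {[14,15],[14,16]} hit by 15.
Points: 2, 5, 9, 13, 15 (5 total).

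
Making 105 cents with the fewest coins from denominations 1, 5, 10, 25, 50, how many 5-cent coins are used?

1

105 − 2×50→5 − 1×5→0
Count of 5: 1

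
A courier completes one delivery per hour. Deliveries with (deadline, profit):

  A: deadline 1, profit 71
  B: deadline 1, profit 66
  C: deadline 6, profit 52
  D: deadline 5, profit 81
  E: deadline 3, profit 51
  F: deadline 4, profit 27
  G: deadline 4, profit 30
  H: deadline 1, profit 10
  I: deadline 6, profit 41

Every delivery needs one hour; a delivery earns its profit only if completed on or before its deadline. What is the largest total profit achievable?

Sort by profit descending; place each in the latest free slot ≤ its deadline.
Profit order: D=81 A=71 B=66 C=52 E=51 I=41 G=30 F=27 H=10
Assign: D→slot 5, A→slot 1, B skipped, C→slot 6, E→slot 3, I→slot 4, G→slot 2, F skipped, H skipped.
Slots: [1:A] [2:G] [3:E] [4:I] [5:D] [6:C]
Profit = 71 + 30 + 51 + 41 + 81 + 52 = 326

326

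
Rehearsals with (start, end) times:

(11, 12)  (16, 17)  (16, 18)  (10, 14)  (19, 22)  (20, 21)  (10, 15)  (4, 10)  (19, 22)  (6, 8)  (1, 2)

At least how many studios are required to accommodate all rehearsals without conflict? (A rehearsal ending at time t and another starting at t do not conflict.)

Events (time:±→running): 1:+→1 2:-→0 4:+→1 6:+→2 8:-→1 10:-→0 10:+→1 10:+→2 11:+→3 … peak 3.

3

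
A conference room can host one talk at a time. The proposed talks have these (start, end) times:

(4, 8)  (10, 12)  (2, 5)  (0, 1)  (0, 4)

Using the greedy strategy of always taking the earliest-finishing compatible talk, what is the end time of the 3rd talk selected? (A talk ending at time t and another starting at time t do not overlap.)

Sorted by end: (0,1)  (0,4)  (2,5)  (4,8)  (10,12)
take (0,1); skip (0,4); take (2,5); take (10,12).
Selected: (0,1) (2,5) (10,12)

12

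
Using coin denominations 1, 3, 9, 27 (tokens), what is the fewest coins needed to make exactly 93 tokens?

5

93 − 3×27→12 − 1×9→3 − 1×3→0
Total coins = 3 + 1 + 1 = 5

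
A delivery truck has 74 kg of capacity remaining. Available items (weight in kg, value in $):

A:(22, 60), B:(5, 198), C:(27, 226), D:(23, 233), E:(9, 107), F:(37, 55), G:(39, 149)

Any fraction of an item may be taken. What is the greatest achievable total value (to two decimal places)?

802.21

Sort by value per unit weight and fill in that order.
Ratios (sorted): B 39.60, E 11.89, D 10.13, C 8.37, G 3.82, A 2.73, F 1.49
take B (5 @ 198); take E (9 @ 107); take D (23 @ 233); take C (27 @ 226); take 10/39 of G → 38.21. Capacity used 74/74.
Total value = 802.21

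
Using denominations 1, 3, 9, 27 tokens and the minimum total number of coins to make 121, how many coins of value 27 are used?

121 = 4×27 + 1×9 + 1×3 + 1×1
Count of 27: 4

4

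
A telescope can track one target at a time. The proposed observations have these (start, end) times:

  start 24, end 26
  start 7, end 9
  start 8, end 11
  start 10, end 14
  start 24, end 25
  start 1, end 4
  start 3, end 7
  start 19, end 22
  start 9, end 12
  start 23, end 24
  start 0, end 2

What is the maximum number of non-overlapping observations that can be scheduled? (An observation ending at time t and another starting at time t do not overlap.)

7

Order by finish time; keep every interval that doesn't clash with the previous kept one.
Sorted by end: (0,2)  (1,4)  (3,7)  (7,9)  (8,11)  (9,12)  (10,14)  (19,22)  (23,24)  (24,25)  (24,26)
take (0,2); take (3,7); take (7,9); take (9,12); skip (10,14); take (19,22); take (23,24); take (24,25); skip (24,26).
Selected 7 observations.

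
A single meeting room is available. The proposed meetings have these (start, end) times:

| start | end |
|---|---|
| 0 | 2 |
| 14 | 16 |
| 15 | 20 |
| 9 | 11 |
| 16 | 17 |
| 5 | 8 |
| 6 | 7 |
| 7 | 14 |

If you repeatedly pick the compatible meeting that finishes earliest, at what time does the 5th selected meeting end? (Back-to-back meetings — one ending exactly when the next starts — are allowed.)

Greedy by earliest finish: after sorting by end time, pick each interval compatible with the last pick.
Sorted by end: (0,2)  (6,7)  (5,8)  (9,11)  (7,14)  (14,16)  (16,17)  (15,20)
take (0,2); take (6,7); take (9,11); take (14,16); take (16,17).
Selected: (0,2) (6,7) (9,11) (14,16) (16,17)

17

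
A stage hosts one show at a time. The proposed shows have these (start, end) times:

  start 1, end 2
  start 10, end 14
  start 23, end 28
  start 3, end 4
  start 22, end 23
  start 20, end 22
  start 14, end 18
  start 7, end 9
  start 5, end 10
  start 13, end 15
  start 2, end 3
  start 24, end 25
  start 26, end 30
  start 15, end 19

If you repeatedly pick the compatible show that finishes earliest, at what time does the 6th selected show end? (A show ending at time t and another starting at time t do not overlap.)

Sorted by end: (1,2)  (2,3)  (3,4)  (7,9)  (5,10)  (10,14)  (13,15)  (14,18)  (15,19)  (20,22)  (22,23)  (24,25)  (23,28)  (26,30)
take (1,2); take (2,3); take (3,4); take (7,9); take (10,14); take (14,18); take (20,22); take (22,23); take (24,25); take (26,30).
Selected: (1,2) (2,3) (3,4) (7,9) (10,14) (14,18) (20,22) (22,23) (24,25) (26,30)

18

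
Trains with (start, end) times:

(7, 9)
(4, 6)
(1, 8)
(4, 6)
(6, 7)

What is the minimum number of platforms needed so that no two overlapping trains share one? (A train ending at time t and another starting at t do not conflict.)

Count concurrent intervals with a sweep; the peak is the room count.
Events (time:±→running): 1:+→1 4:+→2 4:+→3 … peak 3.

3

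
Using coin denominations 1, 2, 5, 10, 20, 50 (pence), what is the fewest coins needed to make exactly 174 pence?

Use the largest denomination that fits, subtract, and repeat.
174 = 3×50 + 1×20 + 2×2
Total coins = 3 + 1 + 2 = 6

6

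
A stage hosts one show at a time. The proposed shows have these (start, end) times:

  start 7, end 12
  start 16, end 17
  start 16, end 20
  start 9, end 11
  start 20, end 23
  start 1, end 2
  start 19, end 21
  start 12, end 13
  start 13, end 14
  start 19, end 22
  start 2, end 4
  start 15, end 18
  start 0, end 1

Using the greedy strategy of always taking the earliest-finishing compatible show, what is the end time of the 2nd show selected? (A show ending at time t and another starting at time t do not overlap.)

2

Sorted by end: (0,1)  (1,2)  (2,4)  (9,11)  (7,12)  (12,13)  (13,14)  (16,17)  (15,18)  (16,20)  (19,21)  (19,22)  (20,23)
take (0,1); take (1,2); take (2,4); take (9,11); take (12,13); take (13,14); take (16,17); skip (16,20); take (19,21).
Selected: (0,1) (1,2) (2,4) (9,11) (12,13) (13,14) (16,17) (19,21)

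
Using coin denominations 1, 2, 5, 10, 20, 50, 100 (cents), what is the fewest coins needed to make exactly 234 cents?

6

234 − 2×100→34 − 1×20→14 − 1×10→4 − 2×2→0
Total coins = 2 + 1 + 1 + 2 = 6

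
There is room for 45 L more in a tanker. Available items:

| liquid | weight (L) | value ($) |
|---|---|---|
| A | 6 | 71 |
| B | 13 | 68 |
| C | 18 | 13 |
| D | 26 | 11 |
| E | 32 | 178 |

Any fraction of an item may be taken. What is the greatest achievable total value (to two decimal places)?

285.62

Order: A (71/6=11.83) > E (178/32=5.56) > B (68/13=5.23) > C (13/18=0.72) > D (11/26=0.42)
Fill: take A (6 @ 71) → take E (32 @ 178) → take 7/13 of B → 36.62; 45/45 used.
Total value = 285.62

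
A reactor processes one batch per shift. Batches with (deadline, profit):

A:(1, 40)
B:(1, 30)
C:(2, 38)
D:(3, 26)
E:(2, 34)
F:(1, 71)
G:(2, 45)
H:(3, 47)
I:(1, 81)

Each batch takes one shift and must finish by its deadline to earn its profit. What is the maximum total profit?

173

Take jobs in profit order; each goes to the latest open slot no later than its deadline.
Profit order: I=81 F=71 H=47 G=45 A=40 C=38 E=34 B=30 D=26
Assign: I→slot 1, F skipped, H→slot 3, G→slot 2, A skipped, C skipped, E skipped, B skipped, D skipped.
Slots: [1:I] [2:G] [3:H]
Profit = 81 + 45 + 47 = 173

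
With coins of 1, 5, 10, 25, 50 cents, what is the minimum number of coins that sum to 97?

Use the largest denomination that fits, subtract, and repeat.
97 = 1×50 + 1×25 + 2×10 + 2×1
Total coins = 1 + 1 + 2 + 2 = 6

6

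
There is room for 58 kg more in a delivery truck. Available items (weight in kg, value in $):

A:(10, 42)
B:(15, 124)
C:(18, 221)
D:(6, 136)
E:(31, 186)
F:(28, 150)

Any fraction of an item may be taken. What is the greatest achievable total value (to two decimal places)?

Sort by value per unit weight and fill in that order.
Ratios (sorted): D 22.67, C 12.28, B 8.27, E 6.00, F 5.36, A 4.20
take D (6 @ 136); take C (18 @ 221); take B (15 @ 124); take 19/31 of E → 114.00. Capacity used 58/58.
Total value = 595.00

595.00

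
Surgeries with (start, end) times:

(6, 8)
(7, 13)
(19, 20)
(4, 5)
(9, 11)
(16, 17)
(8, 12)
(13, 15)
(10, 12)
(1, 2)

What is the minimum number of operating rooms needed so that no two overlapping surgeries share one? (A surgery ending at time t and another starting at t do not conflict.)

Count concurrent intervals with a sweep; the peak is the room count.
Events (time:±→running): 1:+→1 2:-→0 4:+→1 5:-→0 6:+→1 7:+→2 8:-→1 8:+→2 9:+→3 10:+→4 … peak 4.

4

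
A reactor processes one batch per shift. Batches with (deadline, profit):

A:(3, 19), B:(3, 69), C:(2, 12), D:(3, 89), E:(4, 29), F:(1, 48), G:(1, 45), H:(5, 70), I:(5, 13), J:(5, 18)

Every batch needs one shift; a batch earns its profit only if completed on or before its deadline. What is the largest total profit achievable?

Take jobs in profit order; each goes to the latest open slot no later than its deadline.
Profit order: D=89 H=70 B=69 F=48 G=45 E=29 A=19 J=18 I=13 C=12
Assign: D→slot 3, H→slot 5, B→slot 2, F→slot 1, G skipped, E→slot 4, A skipped, J skipped, I skipped, C skipped.
Slots: [1:F] [2:B] [3:D] [4:E] [5:H]
Profit = 48 + 69 + 89 + 29 + 70 = 305

305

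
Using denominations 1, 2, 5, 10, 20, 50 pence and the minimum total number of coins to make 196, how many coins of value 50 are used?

Use the largest denomination that fits, subtract, and repeat.
196 = 3×50 + 2×20 + 1×5 + 1×1
Count of 50: 3

3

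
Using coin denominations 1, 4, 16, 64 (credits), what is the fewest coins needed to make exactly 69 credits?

3

Use the largest denomination that fits, subtract, and repeat.
69 = 1×64 + 1×4 + 1×1
Total coins = 1 + 1 + 1 = 3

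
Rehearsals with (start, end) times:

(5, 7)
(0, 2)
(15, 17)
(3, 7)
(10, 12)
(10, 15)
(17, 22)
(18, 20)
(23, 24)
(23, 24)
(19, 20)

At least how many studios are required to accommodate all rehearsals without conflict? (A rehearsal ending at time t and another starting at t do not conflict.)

3

The answer is the maximum number of intervals overlapping at any instant.
starts: [0, 3, 5, 10, 10, 15, 17, 18, 19, 23, 23]
ends:   [2, 7, 7, 12, 15, 17, 20, 20, 22, 24, 24]
s0→1 e2→0 s3→1 s5→2 e7→1 e7→0 s10→1 s10→2 e12→1 e15→0 s15→1 e17→0 s17→1 s18→2 s19→3  — peak 3.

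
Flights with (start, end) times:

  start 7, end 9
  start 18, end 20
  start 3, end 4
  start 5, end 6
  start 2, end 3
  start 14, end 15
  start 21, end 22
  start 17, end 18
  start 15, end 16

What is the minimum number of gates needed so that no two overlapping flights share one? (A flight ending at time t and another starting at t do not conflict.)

Count concurrent intervals with a sweep; the peak is the room count.
starts: [2, 3, 5, 7, 14, 15, 17, 18, 21]
ends:   [3, 4, 6, 9, 15, 16, 18, 20, 22]
s2→1  — peak 1.

1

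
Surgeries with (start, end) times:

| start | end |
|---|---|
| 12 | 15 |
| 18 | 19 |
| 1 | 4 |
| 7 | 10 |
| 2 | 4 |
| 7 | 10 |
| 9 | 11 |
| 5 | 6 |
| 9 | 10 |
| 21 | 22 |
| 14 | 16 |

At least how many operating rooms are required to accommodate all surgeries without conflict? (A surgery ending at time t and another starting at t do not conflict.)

Count concurrent intervals with a sweep; the peak is the room count.
Events (time:±→running): 1:+→1 2:+→2 4:-→1 4:-→0 5:+→1 6:-→0 7:+→1 7:+→2 9:+→3 9:+→4 … peak 4.

4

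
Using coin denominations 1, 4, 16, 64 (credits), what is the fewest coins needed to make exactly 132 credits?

3

Greedy: take as many of the largest coin as possible, then repeat with the remainder.
132 − 2×64→4 − 1×4→0
Total coins = 2 + 1 = 3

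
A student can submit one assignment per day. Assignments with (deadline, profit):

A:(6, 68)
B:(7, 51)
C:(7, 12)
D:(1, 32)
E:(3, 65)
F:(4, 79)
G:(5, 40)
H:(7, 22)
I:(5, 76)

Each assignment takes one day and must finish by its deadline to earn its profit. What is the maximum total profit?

411

By profit: F(d4,79), I(d5,76), A(d6,68), E(d3,65), B(d7,51), G(d5,40), D(d1,32), H(d7,22), C(d7,12)
F→slot 4; I→slot 5; A→slot 6; E→slot 3; B→slot 7; G→slot 2; D→slot 1; H skipped; C skipped.
Profit = 32 + 40 + 65 + 79 + 76 + 68 + 51 = 411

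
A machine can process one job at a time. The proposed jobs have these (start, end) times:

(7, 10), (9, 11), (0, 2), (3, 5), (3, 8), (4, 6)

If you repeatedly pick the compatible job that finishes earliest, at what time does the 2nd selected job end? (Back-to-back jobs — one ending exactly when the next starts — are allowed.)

Sorted by end: (0,2)  (3,5)  (4,6)  (3,8)  (7,10)  (9,11)
take (0,2); take (3,5); skip (4,6); take (7,10).
Selected: (0,2) (3,5) (7,10)

5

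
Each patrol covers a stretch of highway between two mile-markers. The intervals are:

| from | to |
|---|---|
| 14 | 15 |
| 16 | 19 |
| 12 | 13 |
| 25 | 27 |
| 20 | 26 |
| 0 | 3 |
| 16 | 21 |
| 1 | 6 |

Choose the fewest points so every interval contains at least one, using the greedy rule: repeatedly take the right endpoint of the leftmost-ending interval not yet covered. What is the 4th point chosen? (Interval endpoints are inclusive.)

19

Process intervals by earliest right end; each time one isn't hit yet, stab at its right endpoint.
By right end: [0,3]  [1,6]  [12,13]  [14,15]  [16,19]  [16,21]  [20,26]  [25,27]
[0,3] uncovered → point at 3; [12,13] uncovered → point at 13; [14,15] uncovered → point at 15; [16,19] uncovered → point at 19; [20,26] uncovered → point at 26.
Points: 3, 13, 15, 19, 26 (5 total).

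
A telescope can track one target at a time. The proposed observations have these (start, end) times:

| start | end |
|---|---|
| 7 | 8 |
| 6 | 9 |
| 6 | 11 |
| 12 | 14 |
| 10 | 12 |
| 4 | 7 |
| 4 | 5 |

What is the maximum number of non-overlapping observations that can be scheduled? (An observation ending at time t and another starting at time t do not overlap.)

4

Sort by end time and greedily take each interval whose start is ≥ the last chosen end.
Sorted by end: (4,5)  (4,7)  (7,8)  (6,9)  (6,11)  (10,12)  (12,14)
take (4,5); take (7,8); skip (6,11); take (10,12); take (12,14).
Selected 4 observations.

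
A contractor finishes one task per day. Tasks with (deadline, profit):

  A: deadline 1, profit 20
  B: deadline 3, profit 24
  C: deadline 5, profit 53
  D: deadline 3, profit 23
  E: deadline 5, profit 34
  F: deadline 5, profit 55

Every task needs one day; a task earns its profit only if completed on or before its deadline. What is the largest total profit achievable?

Sort by profit descending; place each in the latest free slot ≤ its deadline.
By profit: F(d5,55), C(d5,53), E(d5,34), B(d3,24), D(d3,23), A(d1,20)
F→slot 5; C→slot 4; E→slot 3; B→slot 2; D→slot 1; A skipped.
Profit = 23 + 24 + 34 + 53 + 55 = 189

189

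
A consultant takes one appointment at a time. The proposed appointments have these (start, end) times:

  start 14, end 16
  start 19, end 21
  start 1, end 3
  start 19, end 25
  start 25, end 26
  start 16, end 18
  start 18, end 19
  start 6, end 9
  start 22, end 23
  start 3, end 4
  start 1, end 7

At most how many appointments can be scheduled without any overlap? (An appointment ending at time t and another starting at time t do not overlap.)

By end time: (1,3), (3,4), (1,7), (6,9), (14,16), (16,18), (18,19), (19,21), (22,23), (19,25), (25,26).
Pick (1,3); next start ≥ 3 → (3,4); next start ≥ 4 → (6,9); next start ≥ 9 → (14,16); next start ≥ 16 → (16,18); next start ≥ 18 → (18,19); next start ≥ 19 → (19,21); next start ≥ 21 → (22,23); next start ≥ 23 → (25,26).
Selected 9 appointments.

9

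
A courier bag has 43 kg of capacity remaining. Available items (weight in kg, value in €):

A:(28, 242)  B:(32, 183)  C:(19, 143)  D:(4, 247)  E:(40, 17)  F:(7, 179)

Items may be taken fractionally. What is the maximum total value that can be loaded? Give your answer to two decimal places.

Sort by value per unit weight and fill in that order.
Ratios (sorted): D 61.75, F 25.57, A 8.64, C 7.53, B 5.72, E 0.42
take D (4 @ 247); take F (7 @ 179); take A (28 @ 242); take 4/19 of C → 30.11. Capacity used 43/43.
Total value = 698.11

698.11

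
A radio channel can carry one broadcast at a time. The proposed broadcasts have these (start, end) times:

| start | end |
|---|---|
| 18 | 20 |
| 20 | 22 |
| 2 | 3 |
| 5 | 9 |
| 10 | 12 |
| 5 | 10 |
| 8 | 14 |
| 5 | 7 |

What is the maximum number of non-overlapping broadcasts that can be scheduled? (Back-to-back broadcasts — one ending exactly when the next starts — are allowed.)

5

Sort by end time and greedily take each interval whose start is ≥ the last chosen end.
Sorted by end: (2,3)  (5,7)  (5,9)  (5,10)  (10,12)  (8,14)  (18,20)  (20,22)
take (2,3); take (5,7); skip (5,9); take (10,12); take (18,20); take (20,22).
Selected 5 broadcasts.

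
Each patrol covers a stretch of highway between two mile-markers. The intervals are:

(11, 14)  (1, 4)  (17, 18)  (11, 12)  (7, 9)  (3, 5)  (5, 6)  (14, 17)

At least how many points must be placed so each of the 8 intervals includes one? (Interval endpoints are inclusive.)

Sorted: [1,4] [3,5] [5,6] [7,9] [11,12] [11,14] [14,17] [17,18]
{[1,4],[3,5]} hit by 4; {[5,6]} hit by 6; {[7,9]} hit by 9; {[11,12],[11,14]} hit by 12; {[14,17],[17,18]} hit by 17.
Points: 4, 6, 9, 12, 17 (5 total).

5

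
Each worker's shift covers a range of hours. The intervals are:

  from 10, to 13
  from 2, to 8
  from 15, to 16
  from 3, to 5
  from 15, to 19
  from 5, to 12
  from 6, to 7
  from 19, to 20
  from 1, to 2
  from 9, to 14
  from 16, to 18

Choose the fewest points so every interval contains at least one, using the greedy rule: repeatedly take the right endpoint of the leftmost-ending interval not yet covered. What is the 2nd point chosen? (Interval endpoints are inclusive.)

Process intervals by earliest right end; each time one isn't hit yet, stab at its right endpoint.
By right end: [1,2]  [3,5]  [6,7]  [2,8]  [5,12]  [10,13]  [9,14]  [15,16]  [16,18]  [15,19]  [19,20]
[1,2] uncovered → point at 2; [3,5] uncovered → point at 5; [6,7] uncovered → point at 7; [10,13] uncovered → point at 13; [15,16] uncovered → point at 16; [19,20] uncovered → point at 20.
Points: 2, 5, 7, 13, 16, 20 (6 total).

5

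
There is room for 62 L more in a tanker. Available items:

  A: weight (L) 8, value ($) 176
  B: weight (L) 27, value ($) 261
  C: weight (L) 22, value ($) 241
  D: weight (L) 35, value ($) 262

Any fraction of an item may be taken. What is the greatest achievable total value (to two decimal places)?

Order: A (176/8=22.00) > C (241/22=10.95) > B (261/27=9.67) > D (262/35=7.49)
Fill: take A (8 @ 176) → take C (22 @ 241) → take B (27 @ 261) → take 5/35 of D → 37.43; 62/62 used.
Total value = 715.43

715.43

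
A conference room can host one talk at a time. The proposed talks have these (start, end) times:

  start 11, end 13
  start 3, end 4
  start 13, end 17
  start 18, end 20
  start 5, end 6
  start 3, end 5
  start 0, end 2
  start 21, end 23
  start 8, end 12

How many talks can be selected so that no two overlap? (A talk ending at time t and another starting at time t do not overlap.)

7

Order by finish time; keep every interval that doesn't clash with the previous kept one.
Sorted by end: (0,2)  (3,4)  (3,5)  (5,6)  (8,12)  (11,13)  (13,17)  (18,20)  (21,23)
take (0,2); take (3,4); take (5,6); take (8,12); skip (11,13); take (13,17); take (18,20); take (21,23).
Selected 7 talks.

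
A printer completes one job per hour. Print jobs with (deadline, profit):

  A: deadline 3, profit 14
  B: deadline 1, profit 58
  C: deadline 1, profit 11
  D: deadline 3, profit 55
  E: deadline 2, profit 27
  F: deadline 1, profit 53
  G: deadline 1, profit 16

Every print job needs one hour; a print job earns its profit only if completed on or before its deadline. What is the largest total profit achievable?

140

Take jobs in profit order; each goes to the latest open slot no later than its deadline.
By profit: B(d1,58), D(d3,55), F(d1,53), E(d2,27), G(d1,16), A(d3,14), C(d1,11)
B→slot 1; D→slot 3; F skipped; E→slot 2; G skipped; A skipped; C skipped.
Profit = 58 + 27 + 55 = 140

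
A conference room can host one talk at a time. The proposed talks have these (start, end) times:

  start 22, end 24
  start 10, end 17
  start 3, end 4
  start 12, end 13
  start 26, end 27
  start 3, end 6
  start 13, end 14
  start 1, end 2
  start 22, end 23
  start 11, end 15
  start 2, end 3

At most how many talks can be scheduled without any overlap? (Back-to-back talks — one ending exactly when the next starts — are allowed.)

7

Order by finish time; keep every interval that doesn't clash with the previous kept one.
By end time: (1,2), (2,3), (3,4), (3,6), (12,13), (13,14), (11,15), (10,17), (22,23), (22,24), (26,27).
Pick (1,2); next start ≥ 2 → (2,3); next start ≥ 3 → (3,4); next start ≥ 4 → (12,13); next start ≥ 13 → (13,14); next start ≥ 14 → (22,23); next start ≥ 23 → (26,27).
Selected 7 talks.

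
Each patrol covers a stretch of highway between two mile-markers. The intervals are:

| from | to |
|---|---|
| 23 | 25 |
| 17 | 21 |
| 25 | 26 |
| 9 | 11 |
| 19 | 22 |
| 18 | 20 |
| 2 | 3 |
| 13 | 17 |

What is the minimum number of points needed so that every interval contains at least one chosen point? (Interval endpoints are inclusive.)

By right end: [2,3]  [9,11]  [13,17]  [18,20]  [17,21]  [19,22]  [23,25]  [25,26]
[2,3] uncovered → point at 3; [9,11] uncovered → point at 11; [13,17] uncovered → point at 17; [18,20] uncovered → point at 20; [23,25] uncovered → point at 25.
Points: 3, 11, 17, 20, 25 (5 total).

5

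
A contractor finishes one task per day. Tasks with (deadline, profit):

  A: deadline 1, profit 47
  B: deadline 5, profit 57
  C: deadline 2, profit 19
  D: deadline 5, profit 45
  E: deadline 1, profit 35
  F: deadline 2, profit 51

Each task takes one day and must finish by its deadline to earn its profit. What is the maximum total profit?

200

Sort by profit descending; place each in the latest free slot ≤ its deadline.
Profit order: B=57 F=51 A=47 D=45 E=35 C=19
Assign: B→slot 5, F→slot 2, A→slot 1, D→slot 4, E skipped, C skipped.
Slots: [1:A] [2:F] [4:D] [5:B]
Profit = 47 + 51 + 45 + 57 = 200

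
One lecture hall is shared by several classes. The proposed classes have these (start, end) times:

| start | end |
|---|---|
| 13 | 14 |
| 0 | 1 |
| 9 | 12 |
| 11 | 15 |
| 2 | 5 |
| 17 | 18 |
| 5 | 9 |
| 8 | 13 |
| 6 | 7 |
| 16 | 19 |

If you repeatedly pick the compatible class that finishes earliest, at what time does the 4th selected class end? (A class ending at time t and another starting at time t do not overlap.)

By end time: (0,1), (2,5), (6,7), (5,9), (9,12), (8,13), (13,14), (11,15), (17,18), (16,19).
Pick (0,1); next start ≥ 1 → (2,5); next start ≥ 5 → (6,7); next start ≥ 7 → (9,12); next start ≥ 12 → (13,14); next start ≥ 14 → (17,18).
Selected: (0,1) (2,5) (6,7) (9,12) (13,14) (17,18)

12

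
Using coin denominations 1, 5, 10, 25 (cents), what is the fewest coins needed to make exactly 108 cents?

8

108 = 4×25 + 1×5 + 3×1
Total coins = 4 + 1 + 3 = 8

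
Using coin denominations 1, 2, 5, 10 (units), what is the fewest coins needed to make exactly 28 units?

5

Use the largest denomination that fits, subtract, and repeat.
28 = 2×10 + 1×5 + 1×2 + 1×1
Total coins = 2 + 1 + 1 + 1 = 5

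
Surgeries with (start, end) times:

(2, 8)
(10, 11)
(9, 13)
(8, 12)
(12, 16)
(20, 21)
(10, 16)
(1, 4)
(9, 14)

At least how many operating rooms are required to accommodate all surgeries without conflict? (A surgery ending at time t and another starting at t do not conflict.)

5

Count concurrent intervals with a sweep; the peak is the room count.
Events (time:±→running): 1:+→1 2:+→2 4:-→1 8:-→0 8:+→1 9:+→2 9:+→3 10:+→4 10:+→5 … peak 5.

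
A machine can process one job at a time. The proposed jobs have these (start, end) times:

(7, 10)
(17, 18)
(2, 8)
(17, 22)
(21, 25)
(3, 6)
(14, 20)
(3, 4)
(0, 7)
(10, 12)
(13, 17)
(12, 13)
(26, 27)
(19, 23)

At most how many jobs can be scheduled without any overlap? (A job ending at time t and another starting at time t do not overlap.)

8

By end time: (3,4), (3,6), (0,7), (2,8), (7,10), (10,12), (12,13), (13,17), (17,18), (14,20), (17,22), (19,23), (21,25), (26,27).
Pick (3,4); next start ≥ 4 → (7,10); next start ≥ 10 → (10,12); next start ≥ 12 → (12,13); next start ≥ 13 → (13,17); next start ≥ 17 → (17,18); next start ≥ 18 → (19,23); next start ≥ 23 → (26,27).
Selected 8 jobs.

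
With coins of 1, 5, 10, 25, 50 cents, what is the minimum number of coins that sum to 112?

5

112 = 2×50 + 1×10 + 2×1
Total coins = 2 + 1 + 2 = 5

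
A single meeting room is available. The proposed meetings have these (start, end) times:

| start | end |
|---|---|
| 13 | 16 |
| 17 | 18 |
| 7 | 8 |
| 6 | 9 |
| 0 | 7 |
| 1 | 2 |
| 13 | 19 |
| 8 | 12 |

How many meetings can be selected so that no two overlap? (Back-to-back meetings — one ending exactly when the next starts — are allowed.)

Sort by end time and greedily take each interval whose start is ≥ the last chosen end.
Sorted by end: (1,2)  (0,7)  (7,8)  (6,9)  (8,12)  (13,16)  (17,18)  (13,19)
take (1,2); take (7,8); take (8,12); take (13,16); take (17,18).
Selected 5 meetings.

5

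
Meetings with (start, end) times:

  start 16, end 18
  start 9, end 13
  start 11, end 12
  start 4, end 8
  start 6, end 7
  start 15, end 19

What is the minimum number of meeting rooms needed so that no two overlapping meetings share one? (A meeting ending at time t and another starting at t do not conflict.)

2

The answer is the maximum number of intervals overlapping at any instant.
starts: [4, 6, 9, 11, 15, 16]
ends:   [7, 8, 12, 13, 18, 19]
s4→1 s6→2  — peak 2.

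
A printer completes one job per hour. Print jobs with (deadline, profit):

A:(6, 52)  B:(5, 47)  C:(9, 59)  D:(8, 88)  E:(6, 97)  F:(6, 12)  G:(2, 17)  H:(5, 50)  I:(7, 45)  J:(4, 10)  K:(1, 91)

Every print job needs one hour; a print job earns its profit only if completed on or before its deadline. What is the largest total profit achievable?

546

Sort by profit descending; place each in the latest free slot ≤ its deadline.
By profit: E(d6,97), K(d1,91), D(d8,88), C(d9,59), A(d6,52), H(d5,50), B(d5,47), I(d7,45), G(d2,17), F(d6,12), J(d4,10)
E→slot 6; K→slot 1; D→slot 8; C→slot 9; A→slot 5; H→slot 4; B→slot 3; I→slot 7; G→slot 2; F skipped; J skipped.
Profit = 91 + 17 + 47 + 50 + 52 + 97 + 45 + 88 + 59 = 546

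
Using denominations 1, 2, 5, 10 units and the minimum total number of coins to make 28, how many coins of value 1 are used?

28 = 2×10 + 1×5 + 1×2 + 1×1
Count of 1: 1

1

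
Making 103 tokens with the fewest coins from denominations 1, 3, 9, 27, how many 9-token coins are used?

103 − 3×27→22 − 2×9→4 − 1×3→1 − 1×1→0
Count of 9: 2

2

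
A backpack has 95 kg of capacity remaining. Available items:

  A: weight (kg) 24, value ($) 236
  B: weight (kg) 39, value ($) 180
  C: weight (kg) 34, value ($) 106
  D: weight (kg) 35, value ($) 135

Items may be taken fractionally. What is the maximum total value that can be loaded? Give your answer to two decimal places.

Ratios (sorted): A 9.83, B 4.62, D 3.86, C 3.12
take A (24 @ 236); take B (39 @ 180); take 32/35 of D → 123.43. Capacity used 95/95.
Total value = 539.43

539.43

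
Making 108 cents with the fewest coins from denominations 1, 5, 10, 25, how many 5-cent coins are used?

1

108 = 4×25 + 1×5 + 3×1
Count of 5: 1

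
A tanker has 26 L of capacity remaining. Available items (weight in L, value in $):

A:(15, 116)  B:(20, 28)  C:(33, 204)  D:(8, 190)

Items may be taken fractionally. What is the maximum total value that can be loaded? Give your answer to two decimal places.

324.55

Ratios (sorted): D 23.75, A 7.73, C 6.18, B 1.40
take D (8 @ 190); take A (15 @ 116); take 3/33 of C → 18.55. Capacity used 26/26.
Total value = 324.55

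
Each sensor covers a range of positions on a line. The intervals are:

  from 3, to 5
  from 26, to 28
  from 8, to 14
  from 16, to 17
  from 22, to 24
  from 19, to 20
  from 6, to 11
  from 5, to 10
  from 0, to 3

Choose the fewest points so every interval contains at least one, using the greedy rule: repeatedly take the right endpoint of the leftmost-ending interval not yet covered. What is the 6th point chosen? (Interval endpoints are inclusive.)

Sort by right endpoint; whenever an interval is uncovered, place a point at its right end.
By right end: [0,3]  [3,5]  [5,10]  [6,11]  [8,14]  [16,17]  [19,20]  [22,24]  [26,28]
[0,3] uncovered → point at 3; [5,10] uncovered → point at 10; [16,17] uncovered → point at 17; [19,20] uncovered → point at 20; [22,24] uncovered → point at 24; [26,28] uncovered → point at 28.
Points: 3, 10, 17, 20, 24, 28 (6 total).

28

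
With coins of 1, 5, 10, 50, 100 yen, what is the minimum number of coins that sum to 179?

179 = 1×100 + 1×50 + 2×10 + 1×5 + 4×1
Total coins = 1 + 1 + 2 + 1 + 4 = 9

9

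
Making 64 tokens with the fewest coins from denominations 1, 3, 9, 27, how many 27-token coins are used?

64 = 2×27 + 1×9 + 1×1
Count of 27: 2

2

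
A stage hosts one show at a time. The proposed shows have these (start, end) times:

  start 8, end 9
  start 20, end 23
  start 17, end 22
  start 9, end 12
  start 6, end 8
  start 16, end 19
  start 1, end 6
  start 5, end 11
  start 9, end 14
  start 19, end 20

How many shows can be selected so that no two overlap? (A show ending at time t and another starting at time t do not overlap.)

7

By end time: (1,6), (6,8), (8,9), (5,11), (9,12), (9,14), (16,19), (19,20), (17,22), (20,23).
Pick (1,6); next start ≥ 6 → (6,8); next start ≥ 8 → (8,9); next start ≥ 9 → (9,12); next start ≥ 12 → (16,19); next start ≥ 19 → (19,20); next start ≥ 20 → (20,23).
Selected 7 shows.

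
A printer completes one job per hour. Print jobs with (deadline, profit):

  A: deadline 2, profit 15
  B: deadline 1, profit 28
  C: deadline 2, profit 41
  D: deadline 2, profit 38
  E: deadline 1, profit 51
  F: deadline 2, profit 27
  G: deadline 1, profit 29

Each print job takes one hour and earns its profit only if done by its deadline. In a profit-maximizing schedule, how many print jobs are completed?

Take jobs in profit order; each goes to the latest open slot no later than its deadline.
By profit: E(d1,51), C(d2,41), D(d2,38), G(d1,29), B(d1,28), F(d2,27), A(d2,15)
E→slot 1; C→slot 2; D skipped; G skipped; B skipped; F skipped; A skipped.
2 of 7 scheduled.

2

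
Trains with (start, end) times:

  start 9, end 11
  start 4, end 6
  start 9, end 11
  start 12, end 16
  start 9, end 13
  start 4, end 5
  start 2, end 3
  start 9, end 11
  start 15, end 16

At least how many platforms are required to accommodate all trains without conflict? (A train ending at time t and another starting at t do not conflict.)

The answer is the maximum number of intervals overlapping at any instant.
starts: [2, 4, 4, 9, 9, 9, 9, 12, 15]
ends:   [3, 5, 6, 11, 11, 11, 13, 16, 16]
s2→1 e3→0 s4→1 s4→2 e5→1 e6→0 s9→1 s9→2 s9→3 s9→4  — peak 4.

4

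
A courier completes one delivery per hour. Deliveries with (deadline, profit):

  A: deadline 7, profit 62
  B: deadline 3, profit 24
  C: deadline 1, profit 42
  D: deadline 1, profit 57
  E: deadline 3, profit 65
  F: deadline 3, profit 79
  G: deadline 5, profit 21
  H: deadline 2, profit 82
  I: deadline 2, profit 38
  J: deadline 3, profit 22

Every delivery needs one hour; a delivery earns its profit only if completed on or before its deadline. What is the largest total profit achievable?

By profit: H(d2,82), F(d3,79), E(d3,65), A(d7,62), D(d1,57), C(d1,42), I(d2,38), B(d3,24), J(d3,22), G(d5,21)
H→slot 2; F→slot 3; E→slot 1; A→slot 7; D skipped; C skipped; I skipped; B skipped; J skipped; G→slot 5.
Profit = 65 + 82 + 79 + 21 + 62 = 309

309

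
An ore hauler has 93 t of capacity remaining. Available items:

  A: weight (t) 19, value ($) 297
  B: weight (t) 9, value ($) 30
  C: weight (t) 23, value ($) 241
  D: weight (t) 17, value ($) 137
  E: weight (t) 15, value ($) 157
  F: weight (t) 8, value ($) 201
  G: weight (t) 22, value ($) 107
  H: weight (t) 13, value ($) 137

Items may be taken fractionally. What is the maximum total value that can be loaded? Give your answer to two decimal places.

Greedy by value/weight ratio, highest first.
Order: F (201/8=25.12) > A (297/19=15.63) > H (137/13=10.54) > C (241/23=10.48) > E (157/15=10.47) > D (137/17=8.06) > G (107/22=4.86) > B (30/9=3.33)
Fill: take F (8 @ 201) → take A (19 @ 297) → take H (13 @ 137) → take C (23 @ 241) → take E (15 @ 157) → take 15/17 of D → 120.88; 93/93 used.
Total value = 1153.88

1153.88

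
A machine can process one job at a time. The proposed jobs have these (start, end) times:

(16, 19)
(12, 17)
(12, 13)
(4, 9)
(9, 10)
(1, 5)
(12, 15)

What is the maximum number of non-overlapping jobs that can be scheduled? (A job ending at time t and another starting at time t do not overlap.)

Sorted by end: (1,5)  (4,9)  (9,10)  (12,13)  (12,15)  (12,17)  (16,19)
take (1,5); take (9,10); take (12,13); take (16,19).
Selected 4 jobs.

4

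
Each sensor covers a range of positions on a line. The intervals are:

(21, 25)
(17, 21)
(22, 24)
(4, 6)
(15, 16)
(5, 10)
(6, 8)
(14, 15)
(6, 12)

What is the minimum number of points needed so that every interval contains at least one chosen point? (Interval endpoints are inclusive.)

Sort by right endpoint; whenever an interval is uncovered, place a point at its right end.
Sorted: [4,6] [6,8] [5,10] [6,12] [14,15] [15,16] [17,21] [22,24] [21,25]
{[4,6],[6,8],[5,10],[6,12]} hit by 6; {[14,15],[15,16]} hit by 15; {[17,21]} hit by 21; {[22,24],[21,25]} hit by 24.
Points: 6, 15, 21, 24 (4 total).

4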